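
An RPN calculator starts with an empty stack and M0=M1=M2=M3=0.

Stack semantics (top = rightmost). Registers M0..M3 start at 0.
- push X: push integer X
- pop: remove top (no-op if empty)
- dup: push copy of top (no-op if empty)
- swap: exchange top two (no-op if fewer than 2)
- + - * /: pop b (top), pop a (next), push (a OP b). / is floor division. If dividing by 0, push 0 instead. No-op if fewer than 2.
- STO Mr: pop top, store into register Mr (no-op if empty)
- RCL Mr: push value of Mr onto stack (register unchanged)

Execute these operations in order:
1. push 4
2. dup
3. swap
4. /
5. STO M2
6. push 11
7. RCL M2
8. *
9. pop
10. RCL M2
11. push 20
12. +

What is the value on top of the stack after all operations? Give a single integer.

After op 1 (push 4): stack=[4] mem=[0,0,0,0]
After op 2 (dup): stack=[4,4] mem=[0,0,0,0]
After op 3 (swap): stack=[4,4] mem=[0,0,0,0]
After op 4 (/): stack=[1] mem=[0,0,0,0]
After op 5 (STO M2): stack=[empty] mem=[0,0,1,0]
After op 6 (push 11): stack=[11] mem=[0,0,1,0]
After op 7 (RCL M2): stack=[11,1] mem=[0,0,1,0]
After op 8 (*): stack=[11] mem=[0,0,1,0]
After op 9 (pop): stack=[empty] mem=[0,0,1,0]
After op 10 (RCL M2): stack=[1] mem=[0,0,1,0]
After op 11 (push 20): stack=[1,20] mem=[0,0,1,0]
After op 12 (+): stack=[21] mem=[0,0,1,0]

Answer: 21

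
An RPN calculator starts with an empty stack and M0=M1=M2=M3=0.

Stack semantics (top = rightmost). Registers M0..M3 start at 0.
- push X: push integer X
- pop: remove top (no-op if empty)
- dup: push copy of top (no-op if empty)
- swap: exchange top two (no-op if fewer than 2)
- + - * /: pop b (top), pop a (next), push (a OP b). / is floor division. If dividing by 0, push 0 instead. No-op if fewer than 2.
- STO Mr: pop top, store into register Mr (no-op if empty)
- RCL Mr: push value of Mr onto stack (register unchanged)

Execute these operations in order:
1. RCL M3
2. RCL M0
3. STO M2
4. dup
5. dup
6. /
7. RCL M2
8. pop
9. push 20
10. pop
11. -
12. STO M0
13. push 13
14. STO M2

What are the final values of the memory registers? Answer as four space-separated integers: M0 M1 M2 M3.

Answer: 0 0 13 0

Derivation:
After op 1 (RCL M3): stack=[0] mem=[0,0,0,0]
After op 2 (RCL M0): stack=[0,0] mem=[0,0,0,0]
After op 3 (STO M2): stack=[0] mem=[0,0,0,0]
After op 4 (dup): stack=[0,0] mem=[0,0,0,0]
After op 5 (dup): stack=[0,0,0] mem=[0,0,0,0]
After op 6 (/): stack=[0,0] mem=[0,0,0,0]
After op 7 (RCL M2): stack=[0,0,0] mem=[0,0,0,0]
After op 8 (pop): stack=[0,0] mem=[0,0,0,0]
After op 9 (push 20): stack=[0,0,20] mem=[0,0,0,0]
After op 10 (pop): stack=[0,0] mem=[0,0,0,0]
After op 11 (-): stack=[0] mem=[0,0,0,0]
After op 12 (STO M0): stack=[empty] mem=[0,0,0,0]
After op 13 (push 13): stack=[13] mem=[0,0,0,0]
After op 14 (STO M2): stack=[empty] mem=[0,0,13,0]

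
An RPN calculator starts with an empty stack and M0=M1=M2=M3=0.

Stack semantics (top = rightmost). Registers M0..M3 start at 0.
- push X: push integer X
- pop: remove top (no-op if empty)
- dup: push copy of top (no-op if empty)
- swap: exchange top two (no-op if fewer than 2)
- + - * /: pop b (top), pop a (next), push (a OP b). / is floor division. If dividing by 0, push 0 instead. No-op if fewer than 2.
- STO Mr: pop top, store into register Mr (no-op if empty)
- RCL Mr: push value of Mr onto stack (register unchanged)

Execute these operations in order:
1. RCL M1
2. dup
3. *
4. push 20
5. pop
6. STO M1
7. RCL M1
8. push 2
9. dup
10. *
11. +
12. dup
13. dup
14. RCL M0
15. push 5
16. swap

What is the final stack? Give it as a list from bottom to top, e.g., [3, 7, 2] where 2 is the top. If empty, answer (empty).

After op 1 (RCL M1): stack=[0] mem=[0,0,0,0]
After op 2 (dup): stack=[0,0] mem=[0,0,0,0]
After op 3 (*): stack=[0] mem=[0,0,0,0]
After op 4 (push 20): stack=[0,20] mem=[0,0,0,0]
After op 5 (pop): stack=[0] mem=[0,0,0,0]
After op 6 (STO M1): stack=[empty] mem=[0,0,0,0]
After op 7 (RCL M1): stack=[0] mem=[0,0,0,0]
After op 8 (push 2): stack=[0,2] mem=[0,0,0,0]
After op 9 (dup): stack=[0,2,2] mem=[0,0,0,0]
After op 10 (*): stack=[0,4] mem=[0,0,0,0]
After op 11 (+): stack=[4] mem=[0,0,0,0]
After op 12 (dup): stack=[4,4] mem=[0,0,0,0]
After op 13 (dup): stack=[4,4,4] mem=[0,0,0,0]
After op 14 (RCL M0): stack=[4,4,4,0] mem=[0,0,0,0]
After op 15 (push 5): stack=[4,4,4,0,5] mem=[0,0,0,0]
After op 16 (swap): stack=[4,4,4,5,0] mem=[0,0,0,0]

Answer: [4, 4, 4, 5, 0]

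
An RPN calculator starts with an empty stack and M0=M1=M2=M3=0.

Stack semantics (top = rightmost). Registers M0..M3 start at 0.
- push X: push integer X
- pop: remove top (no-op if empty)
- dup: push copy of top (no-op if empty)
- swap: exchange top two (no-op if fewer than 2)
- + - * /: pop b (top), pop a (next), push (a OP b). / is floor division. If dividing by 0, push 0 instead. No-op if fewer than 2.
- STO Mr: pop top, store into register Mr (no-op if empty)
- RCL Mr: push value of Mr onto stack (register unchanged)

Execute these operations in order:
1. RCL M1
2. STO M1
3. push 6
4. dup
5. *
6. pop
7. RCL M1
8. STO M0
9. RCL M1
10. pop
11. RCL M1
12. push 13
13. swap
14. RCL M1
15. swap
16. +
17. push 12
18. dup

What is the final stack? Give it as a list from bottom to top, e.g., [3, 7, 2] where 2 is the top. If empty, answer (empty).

Answer: [13, 0, 12, 12]

Derivation:
After op 1 (RCL M1): stack=[0] mem=[0,0,0,0]
After op 2 (STO M1): stack=[empty] mem=[0,0,0,0]
After op 3 (push 6): stack=[6] mem=[0,0,0,0]
After op 4 (dup): stack=[6,6] mem=[0,0,0,0]
After op 5 (*): stack=[36] mem=[0,0,0,0]
After op 6 (pop): stack=[empty] mem=[0,0,0,0]
After op 7 (RCL M1): stack=[0] mem=[0,0,0,0]
After op 8 (STO M0): stack=[empty] mem=[0,0,0,0]
After op 9 (RCL M1): stack=[0] mem=[0,0,0,0]
After op 10 (pop): stack=[empty] mem=[0,0,0,0]
After op 11 (RCL M1): stack=[0] mem=[0,0,0,0]
After op 12 (push 13): stack=[0,13] mem=[0,0,0,0]
After op 13 (swap): stack=[13,0] mem=[0,0,0,0]
After op 14 (RCL M1): stack=[13,0,0] mem=[0,0,0,0]
After op 15 (swap): stack=[13,0,0] mem=[0,0,0,0]
After op 16 (+): stack=[13,0] mem=[0,0,0,0]
After op 17 (push 12): stack=[13,0,12] mem=[0,0,0,0]
After op 18 (dup): stack=[13,0,12,12] mem=[0,0,0,0]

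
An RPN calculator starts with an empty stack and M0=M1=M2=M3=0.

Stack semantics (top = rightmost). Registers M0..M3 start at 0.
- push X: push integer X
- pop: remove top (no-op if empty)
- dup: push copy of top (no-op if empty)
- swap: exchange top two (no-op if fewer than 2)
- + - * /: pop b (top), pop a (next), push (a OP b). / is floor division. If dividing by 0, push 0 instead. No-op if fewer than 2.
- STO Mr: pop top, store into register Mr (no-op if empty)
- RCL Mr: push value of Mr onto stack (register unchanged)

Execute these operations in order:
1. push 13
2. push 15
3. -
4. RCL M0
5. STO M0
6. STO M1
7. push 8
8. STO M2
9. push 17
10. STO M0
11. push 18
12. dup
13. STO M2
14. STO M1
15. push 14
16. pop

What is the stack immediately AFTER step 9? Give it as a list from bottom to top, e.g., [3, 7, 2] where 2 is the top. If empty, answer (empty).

After op 1 (push 13): stack=[13] mem=[0,0,0,0]
After op 2 (push 15): stack=[13,15] mem=[0,0,0,0]
After op 3 (-): stack=[-2] mem=[0,0,0,0]
After op 4 (RCL M0): stack=[-2,0] mem=[0,0,0,0]
After op 5 (STO M0): stack=[-2] mem=[0,0,0,0]
After op 6 (STO M1): stack=[empty] mem=[0,-2,0,0]
After op 7 (push 8): stack=[8] mem=[0,-2,0,0]
After op 8 (STO M2): stack=[empty] mem=[0,-2,8,0]
After op 9 (push 17): stack=[17] mem=[0,-2,8,0]

[17]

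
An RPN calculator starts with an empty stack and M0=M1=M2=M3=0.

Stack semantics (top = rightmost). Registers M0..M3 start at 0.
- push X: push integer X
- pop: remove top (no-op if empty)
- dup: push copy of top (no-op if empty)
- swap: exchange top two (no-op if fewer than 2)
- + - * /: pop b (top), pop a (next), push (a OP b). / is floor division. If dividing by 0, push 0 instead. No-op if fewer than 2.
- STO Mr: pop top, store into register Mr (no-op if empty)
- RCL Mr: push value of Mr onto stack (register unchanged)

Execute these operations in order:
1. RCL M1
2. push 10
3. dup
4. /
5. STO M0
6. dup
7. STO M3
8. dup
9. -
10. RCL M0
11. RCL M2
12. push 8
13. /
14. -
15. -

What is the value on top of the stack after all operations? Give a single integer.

After op 1 (RCL M1): stack=[0] mem=[0,0,0,0]
After op 2 (push 10): stack=[0,10] mem=[0,0,0,0]
After op 3 (dup): stack=[0,10,10] mem=[0,0,0,0]
After op 4 (/): stack=[0,1] mem=[0,0,0,0]
After op 5 (STO M0): stack=[0] mem=[1,0,0,0]
After op 6 (dup): stack=[0,0] mem=[1,0,0,0]
After op 7 (STO M3): stack=[0] mem=[1,0,0,0]
After op 8 (dup): stack=[0,0] mem=[1,0,0,0]
After op 9 (-): stack=[0] mem=[1,0,0,0]
After op 10 (RCL M0): stack=[0,1] mem=[1,0,0,0]
After op 11 (RCL M2): stack=[0,1,0] mem=[1,0,0,0]
After op 12 (push 8): stack=[0,1,0,8] mem=[1,0,0,0]
After op 13 (/): stack=[0,1,0] mem=[1,0,0,0]
After op 14 (-): stack=[0,1] mem=[1,0,0,0]
After op 15 (-): stack=[-1] mem=[1,0,0,0]

Answer: -1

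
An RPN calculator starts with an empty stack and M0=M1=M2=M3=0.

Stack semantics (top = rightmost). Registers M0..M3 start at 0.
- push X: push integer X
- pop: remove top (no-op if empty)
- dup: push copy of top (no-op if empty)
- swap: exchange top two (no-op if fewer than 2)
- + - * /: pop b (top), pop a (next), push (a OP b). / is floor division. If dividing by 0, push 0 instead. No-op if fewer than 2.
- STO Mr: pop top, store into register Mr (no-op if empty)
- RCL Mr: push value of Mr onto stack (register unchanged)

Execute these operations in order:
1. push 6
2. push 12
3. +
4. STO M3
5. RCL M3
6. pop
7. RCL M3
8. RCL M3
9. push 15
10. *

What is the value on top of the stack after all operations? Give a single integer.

After op 1 (push 6): stack=[6] mem=[0,0,0,0]
After op 2 (push 12): stack=[6,12] mem=[0,0,0,0]
After op 3 (+): stack=[18] mem=[0,0,0,0]
After op 4 (STO M3): stack=[empty] mem=[0,0,0,18]
After op 5 (RCL M3): stack=[18] mem=[0,0,0,18]
After op 6 (pop): stack=[empty] mem=[0,0,0,18]
After op 7 (RCL M3): stack=[18] mem=[0,0,0,18]
After op 8 (RCL M3): stack=[18,18] mem=[0,0,0,18]
After op 9 (push 15): stack=[18,18,15] mem=[0,0,0,18]
After op 10 (*): stack=[18,270] mem=[0,0,0,18]

Answer: 270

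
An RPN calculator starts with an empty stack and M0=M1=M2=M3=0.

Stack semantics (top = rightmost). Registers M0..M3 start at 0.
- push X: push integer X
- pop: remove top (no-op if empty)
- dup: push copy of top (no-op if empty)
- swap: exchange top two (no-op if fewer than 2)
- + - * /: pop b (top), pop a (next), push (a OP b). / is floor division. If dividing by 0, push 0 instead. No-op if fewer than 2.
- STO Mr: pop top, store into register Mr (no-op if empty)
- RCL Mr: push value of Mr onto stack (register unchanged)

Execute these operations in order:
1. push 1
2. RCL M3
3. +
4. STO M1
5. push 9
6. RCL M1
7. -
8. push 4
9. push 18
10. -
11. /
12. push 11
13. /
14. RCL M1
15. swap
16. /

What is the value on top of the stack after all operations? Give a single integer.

Answer: -1

Derivation:
After op 1 (push 1): stack=[1] mem=[0,0,0,0]
After op 2 (RCL M3): stack=[1,0] mem=[0,0,0,0]
After op 3 (+): stack=[1] mem=[0,0,0,0]
After op 4 (STO M1): stack=[empty] mem=[0,1,0,0]
After op 5 (push 9): stack=[9] mem=[0,1,0,0]
After op 6 (RCL M1): stack=[9,1] mem=[0,1,0,0]
After op 7 (-): stack=[8] mem=[0,1,0,0]
After op 8 (push 4): stack=[8,4] mem=[0,1,0,0]
After op 9 (push 18): stack=[8,4,18] mem=[0,1,0,0]
After op 10 (-): stack=[8,-14] mem=[0,1,0,0]
After op 11 (/): stack=[-1] mem=[0,1,0,0]
After op 12 (push 11): stack=[-1,11] mem=[0,1,0,0]
After op 13 (/): stack=[-1] mem=[0,1,0,0]
After op 14 (RCL M1): stack=[-1,1] mem=[0,1,0,0]
After op 15 (swap): stack=[1,-1] mem=[0,1,0,0]
After op 16 (/): stack=[-1] mem=[0,1,0,0]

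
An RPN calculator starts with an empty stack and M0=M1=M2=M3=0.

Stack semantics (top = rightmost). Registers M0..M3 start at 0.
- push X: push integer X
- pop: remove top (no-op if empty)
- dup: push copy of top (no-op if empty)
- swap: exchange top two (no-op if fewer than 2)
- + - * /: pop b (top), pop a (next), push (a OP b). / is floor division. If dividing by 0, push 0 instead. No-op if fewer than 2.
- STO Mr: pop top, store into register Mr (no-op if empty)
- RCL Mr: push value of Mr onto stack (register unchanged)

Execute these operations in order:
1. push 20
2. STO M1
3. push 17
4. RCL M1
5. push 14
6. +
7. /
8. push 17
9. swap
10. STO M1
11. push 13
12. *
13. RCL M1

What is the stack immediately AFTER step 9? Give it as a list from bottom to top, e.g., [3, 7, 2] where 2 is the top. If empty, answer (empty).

After op 1 (push 20): stack=[20] mem=[0,0,0,0]
After op 2 (STO M1): stack=[empty] mem=[0,20,0,0]
After op 3 (push 17): stack=[17] mem=[0,20,0,0]
After op 4 (RCL M1): stack=[17,20] mem=[0,20,0,0]
After op 5 (push 14): stack=[17,20,14] mem=[0,20,0,0]
After op 6 (+): stack=[17,34] mem=[0,20,0,0]
After op 7 (/): stack=[0] mem=[0,20,0,0]
After op 8 (push 17): stack=[0,17] mem=[0,20,0,0]
After op 9 (swap): stack=[17,0] mem=[0,20,0,0]

[17, 0]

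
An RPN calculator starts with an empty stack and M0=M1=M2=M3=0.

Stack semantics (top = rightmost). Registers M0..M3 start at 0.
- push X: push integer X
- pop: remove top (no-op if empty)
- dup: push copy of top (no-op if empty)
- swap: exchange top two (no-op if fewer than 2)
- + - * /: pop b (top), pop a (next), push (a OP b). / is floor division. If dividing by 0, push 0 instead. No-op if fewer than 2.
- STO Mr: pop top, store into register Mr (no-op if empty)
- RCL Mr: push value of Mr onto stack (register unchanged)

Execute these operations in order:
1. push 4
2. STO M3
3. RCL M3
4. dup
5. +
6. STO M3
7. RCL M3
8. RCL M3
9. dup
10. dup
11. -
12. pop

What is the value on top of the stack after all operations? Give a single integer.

Answer: 8

Derivation:
After op 1 (push 4): stack=[4] mem=[0,0,0,0]
After op 2 (STO M3): stack=[empty] mem=[0,0,0,4]
After op 3 (RCL M3): stack=[4] mem=[0,0,0,4]
After op 4 (dup): stack=[4,4] mem=[0,0,0,4]
After op 5 (+): stack=[8] mem=[0,0,0,4]
After op 6 (STO M3): stack=[empty] mem=[0,0,0,8]
After op 7 (RCL M3): stack=[8] mem=[0,0,0,8]
After op 8 (RCL M3): stack=[8,8] mem=[0,0,0,8]
After op 9 (dup): stack=[8,8,8] mem=[0,0,0,8]
After op 10 (dup): stack=[8,8,8,8] mem=[0,0,0,8]
After op 11 (-): stack=[8,8,0] mem=[0,0,0,8]
After op 12 (pop): stack=[8,8] mem=[0,0,0,8]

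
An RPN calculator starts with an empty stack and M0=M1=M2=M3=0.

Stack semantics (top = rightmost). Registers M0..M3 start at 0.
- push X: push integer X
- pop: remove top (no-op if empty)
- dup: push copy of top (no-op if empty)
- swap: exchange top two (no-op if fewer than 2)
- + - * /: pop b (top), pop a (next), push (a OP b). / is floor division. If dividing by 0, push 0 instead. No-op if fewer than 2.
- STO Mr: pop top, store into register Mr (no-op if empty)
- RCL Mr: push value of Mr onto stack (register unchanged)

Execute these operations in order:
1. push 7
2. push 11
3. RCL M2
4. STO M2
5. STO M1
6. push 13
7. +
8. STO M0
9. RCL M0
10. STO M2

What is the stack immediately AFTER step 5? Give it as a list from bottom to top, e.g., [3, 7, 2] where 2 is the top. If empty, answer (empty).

After op 1 (push 7): stack=[7] mem=[0,0,0,0]
After op 2 (push 11): stack=[7,11] mem=[0,0,0,0]
After op 3 (RCL M2): stack=[7,11,0] mem=[0,0,0,0]
After op 4 (STO M2): stack=[7,11] mem=[0,0,0,0]
After op 5 (STO M1): stack=[7] mem=[0,11,0,0]

[7]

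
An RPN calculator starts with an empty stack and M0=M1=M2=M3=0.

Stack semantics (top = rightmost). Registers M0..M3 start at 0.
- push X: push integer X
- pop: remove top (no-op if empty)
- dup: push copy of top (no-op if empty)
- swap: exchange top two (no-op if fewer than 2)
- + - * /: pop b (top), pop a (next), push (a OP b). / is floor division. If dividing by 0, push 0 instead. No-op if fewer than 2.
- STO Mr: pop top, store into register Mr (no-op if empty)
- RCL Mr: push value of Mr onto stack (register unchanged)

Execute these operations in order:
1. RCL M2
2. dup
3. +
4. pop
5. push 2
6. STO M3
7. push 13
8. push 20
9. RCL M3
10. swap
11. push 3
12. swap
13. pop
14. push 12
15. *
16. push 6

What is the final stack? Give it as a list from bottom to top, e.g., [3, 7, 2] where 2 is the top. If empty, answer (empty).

After op 1 (RCL M2): stack=[0] mem=[0,0,0,0]
After op 2 (dup): stack=[0,0] mem=[0,0,0,0]
After op 3 (+): stack=[0] mem=[0,0,0,0]
After op 4 (pop): stack=[empty] mem=[0,0,0,0]
After op 5 (push 2): stack=[2] mem=[0,0,0,0]
After op 6 (STO M3): stack=[empty] mem=[0,0,0,2]
After op 7 (push 13): stack=[13] mem=[0,0,0,2]
After op 8 (push 20): stack=[13,20] mem=[0,0,0,2]
After op 9 (RCL M3): stack=[13,20,2] mem=[0,0,0,2]
After op 10 (swap): stack=[13,2,20] mem=[0,0,0,2]
After op 11 (push 3): stack=[13,2,20,3] mem=[0,0,0,2]
After op 12 (swap): stack=[13,2,3,20] mem=[0,0,0,2]
After op 13 (pop): stack=[13,2,3] mem=[0,0,0,2]
After op 14 (push 12): stack=[13,2,3,12] mem=[0,0,0,2]
After op 15 (*): stack=[13,2,36] mem=[0,0,0,2]
After op 16 (push 6): stack=[13,2,36,6] mem=[0,0,0,2]

Answer: [13, 2, 36, 6]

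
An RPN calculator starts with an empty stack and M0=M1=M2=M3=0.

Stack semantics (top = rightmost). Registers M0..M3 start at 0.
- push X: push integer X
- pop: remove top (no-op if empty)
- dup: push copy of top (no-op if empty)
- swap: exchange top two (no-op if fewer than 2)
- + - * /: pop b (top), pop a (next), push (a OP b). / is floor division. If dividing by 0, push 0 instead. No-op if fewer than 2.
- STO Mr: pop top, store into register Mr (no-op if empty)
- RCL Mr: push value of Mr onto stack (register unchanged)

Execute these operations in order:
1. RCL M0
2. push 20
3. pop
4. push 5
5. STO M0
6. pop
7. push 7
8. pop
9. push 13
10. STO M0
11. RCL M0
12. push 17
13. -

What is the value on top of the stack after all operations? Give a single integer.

Answer: -4

Derivation:
After op 1 (RCL M0): stack=[0] mem=[0,0,0,0]
After op 2 (push 20): stack=[0,20] mem=[0,0,0,0]
After op 3 (pop): stack=[0] mem=[0,0,0,0]
After op 4 (push 5): stack=[0,5] mem=[0,0,0,0]
After op 5 (STO M0): stack=[0] mem=[5,0,0,0]
After op 6 (pop): stack=[empty] mem=[5,0,0,0]
After op 7 (push 7): stack=[7] mem=[5,0,0,0]
After op 8 (pop): stack=[empty] mem=[5,0,0,0]
After op 9 (push 13): stack=[13] mem=[5,0,0,0]
After op 10 (STO M0): stack=[empty] mem=[13,0,0,0]
After op 11 (RCL M0): stack=[13] mem=[13,0,0,0]
After op 12 (push 17): stack=[13,17] mem=[13,0,0,0]
After op 13 (-): stack=[-4] mem=[13,0,0,0]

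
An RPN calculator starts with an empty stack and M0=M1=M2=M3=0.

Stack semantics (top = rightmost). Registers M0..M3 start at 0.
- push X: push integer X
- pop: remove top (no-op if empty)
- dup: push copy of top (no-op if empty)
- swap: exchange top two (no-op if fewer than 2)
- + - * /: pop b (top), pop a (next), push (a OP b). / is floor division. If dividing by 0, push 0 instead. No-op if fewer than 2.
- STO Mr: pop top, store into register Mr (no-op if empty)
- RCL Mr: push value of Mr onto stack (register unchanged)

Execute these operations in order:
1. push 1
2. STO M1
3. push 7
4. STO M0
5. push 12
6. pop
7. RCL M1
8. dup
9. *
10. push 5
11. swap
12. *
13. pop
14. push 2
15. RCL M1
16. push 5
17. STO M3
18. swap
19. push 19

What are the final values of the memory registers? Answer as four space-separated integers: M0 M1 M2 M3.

Answer: 7 1 0 5

Derivation:
After op 1 (push 1): stack=[1] mem=[0,0,0,0]
After op 2 (STO M1): stack=[empty] mem=[0,1,0,0]
After op 3 (push 7): stack=[7] mem=[0,1,0,0]
After op 4 (STO M0): stack=[empty] mem=[7,1,0,0]
After op 5 (push 12): stack=[12] mem=[7,1,0,0]
After op 6 (pop): stack=[empty] mem=[7,1,0,0]
After op 7 (RCL M1): stack=[1] mem=[7,1,0,0]
After op 8 (dup): stack=[1,1] mem=[7,1,0,0]
After op 9 (*): stack=[1] mem=[7,1,0,0]
After op 10 (push 5): stack=[1,5] mem=[7,1,0,0]
After op 11 (swap): stack=[5,1] mem=[7,1,0,0]
After op 12 (*): stack=[5] mem=[7,1,0,0]
After op 13 (pop): stack=[empty] mem=[7,1,0,0]
After op 14 (push 2): stack=[2] mem=[7,1,0,0]
After op 15 (RCL M1): stack=[2,1] mem=[7,1,0,0]
After op 16 (push 5): stack=[2,1,5] mem=[7,1,0,0]
After op 17 (STO M3): stack=[2,1] mem=[7,1,0,5]
After op 18 (swap): stack=[1,2] mem=[7,1,0,5]
After op 19 (push 19): stack=[1,2,19] mem=[7,1,0,5]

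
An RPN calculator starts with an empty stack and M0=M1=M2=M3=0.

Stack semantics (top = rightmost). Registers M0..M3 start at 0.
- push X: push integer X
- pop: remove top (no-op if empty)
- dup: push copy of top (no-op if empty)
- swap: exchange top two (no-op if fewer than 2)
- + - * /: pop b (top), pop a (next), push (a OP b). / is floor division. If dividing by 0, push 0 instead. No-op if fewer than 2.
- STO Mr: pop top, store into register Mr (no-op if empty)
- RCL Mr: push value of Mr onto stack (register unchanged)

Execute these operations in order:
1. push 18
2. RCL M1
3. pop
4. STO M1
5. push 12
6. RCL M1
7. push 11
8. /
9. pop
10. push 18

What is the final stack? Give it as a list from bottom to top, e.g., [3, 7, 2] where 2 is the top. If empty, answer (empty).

After op 1 (push 18): stack=[18] mem=[0,0,0,0]
After op 2 (RCL M1): stack=[18,0] mem=[0,0,0,0]
After op 3 (pop): stack=[18] mem=[0,0,0,0]
After op 4 (STO M1): stack=[empty] mem=[0,18,0,0]
After op 5 (push 12): stack=[12] mem=[0,18,0,0]
After op 6 (RCL M1): stack=[12,18] mem=[0,18,0,0]
After op 7 (push 11): stack=[12,18,11] mem=[0,18,0,0]
After op 8 (/): stack=[12,1] mem=[0,18,0,0]
After op 9 (pop): stack=[12] mem=[0,18,0,0]
After op 10 (push 18): stack=[12,18] mem=[0,18,0,0]

Answer: [12, 18]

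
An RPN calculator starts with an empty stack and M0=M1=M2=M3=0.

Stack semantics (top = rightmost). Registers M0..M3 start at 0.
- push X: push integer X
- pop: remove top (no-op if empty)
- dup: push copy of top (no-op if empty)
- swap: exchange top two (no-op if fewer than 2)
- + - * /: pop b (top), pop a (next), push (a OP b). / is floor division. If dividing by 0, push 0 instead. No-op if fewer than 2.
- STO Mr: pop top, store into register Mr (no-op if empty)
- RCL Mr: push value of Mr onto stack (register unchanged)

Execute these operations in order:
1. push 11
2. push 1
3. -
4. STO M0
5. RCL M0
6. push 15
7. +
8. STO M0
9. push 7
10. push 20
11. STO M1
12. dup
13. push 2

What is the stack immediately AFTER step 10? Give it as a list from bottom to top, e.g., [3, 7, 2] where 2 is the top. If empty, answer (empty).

After op 1 (push 11): stack=[11] mem=[0,0,0,0]
After op 2 (push 1): stack=[11,1] mem=[0,0,0,0]
After op 3 (-): stack=[10] mem=[0,0,0,0]
After op 4 (STO M0): stack=[empty] mem=[10,0,0,0]
After op 5 (RCL M0): stack=[10] mem=[10,0,0,0]
After op 6 (push 15): stack=[10,15] mem=[10,0,0,0]
After op 7 (+): stack=[25] mem=[10,0,0,0]
After op 8 (STO M0): stack=[empty] mem=[25,0,0,0]
After op 9 (push 7): stack=[7] mem=[25,0,0,0]
After op 10 (push 20): stack=[7,20] mem=[25,0,0,0]

[7, 20]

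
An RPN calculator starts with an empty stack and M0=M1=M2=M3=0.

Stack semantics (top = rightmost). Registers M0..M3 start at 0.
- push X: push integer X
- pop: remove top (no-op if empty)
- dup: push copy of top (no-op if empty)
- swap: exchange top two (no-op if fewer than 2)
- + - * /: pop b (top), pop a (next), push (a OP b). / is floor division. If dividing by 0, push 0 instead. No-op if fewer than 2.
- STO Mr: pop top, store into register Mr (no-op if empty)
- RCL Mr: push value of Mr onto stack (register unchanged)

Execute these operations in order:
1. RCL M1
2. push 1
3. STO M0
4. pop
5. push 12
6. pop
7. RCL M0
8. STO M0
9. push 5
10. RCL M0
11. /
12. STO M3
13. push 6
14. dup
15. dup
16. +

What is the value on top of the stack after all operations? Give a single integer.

After op 1 (RCL M1): stack=[0] mem=[0,0,0,0]
After op 2 (push 1): stack=[0,1] mem=[0,0,0,0]
After op 3 (STO M0): stack=[0] mem=[1,0,0,0]
After op 4 (pop): stack=[empty] mem=[1,0,0,0]
After op 5 (push 12): stack=[12] mem=[1,0,0,0]
After op 6 (pop): stack=[empty] mem=[1,0,0,0]
After op 7 (RCL M0): stack=[1] mem=[1,0,0,0]
After op 8 (STO M0): stack=[empty] mem=[1,0,0,0]
After op 9 (push 5): stack=[5] mem=[1,0,0,0]
After op 10 (RCL M0): stack=[5,1] mem=[1,0,0,0]
After op 11 (/): stack=[5] mem=[1,0,0,0]
After op 12 (STO M3): stack=[empty] mem=[1,0,0,5]
After op 13 (push 6): stack=[6] mem=[1,0,0,5]
After op 14 (dup): stack=[6,6] mem=[1,0,0,5]
After op 15 (dup): stack=[6,6,6] mem=[1,0,0,5]
After op 16 (+): stack=[6,12] mem=[1,0,0,5]

Answer: 12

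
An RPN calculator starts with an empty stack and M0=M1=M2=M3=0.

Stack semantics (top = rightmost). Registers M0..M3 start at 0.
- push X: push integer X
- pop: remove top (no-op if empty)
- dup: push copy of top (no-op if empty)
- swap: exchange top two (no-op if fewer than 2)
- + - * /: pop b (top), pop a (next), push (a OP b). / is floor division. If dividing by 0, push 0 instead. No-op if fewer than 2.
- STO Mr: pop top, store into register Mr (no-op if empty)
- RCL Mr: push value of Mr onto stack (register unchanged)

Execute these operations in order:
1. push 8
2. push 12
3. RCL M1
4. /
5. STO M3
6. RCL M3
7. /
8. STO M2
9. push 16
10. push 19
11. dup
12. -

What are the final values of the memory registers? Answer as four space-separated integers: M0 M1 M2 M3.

After op 1 (push 8): stack=[8] mem=[0,0,0,0]
After op 2 (push 12): stack=[8,12] mem=[0,0,0,0]
After op 3 (RCL M1): stack=[8,12,0] mem=[0,0,0,0]
After op 4 (/): stack=[8,0] mem=[0,0,0,0]
After op 5 (STO M3): stack=[8] mem=[0,0,0,0]
After op 6 (RCL M3): stack=[8,0] mem=[0,0,0,0]
After op 7 (/): stack=[0] mem=[0,0,0,0]
After op 8 (STO M2): stack=[empty] mem=[0,0,0,0]
After op 9 (push 16): stack=[16] mem=[0,0,0,0]
After op 10 (push 19): stack=[16,19] mem=[0,0,0,0]
After op 11 (dup): stack=[16,19,19] mem=[0,0,0,0]
After op 12 (-): stack=[16,0] mem=[0,0,0,0]

Answer: 0 0 0 0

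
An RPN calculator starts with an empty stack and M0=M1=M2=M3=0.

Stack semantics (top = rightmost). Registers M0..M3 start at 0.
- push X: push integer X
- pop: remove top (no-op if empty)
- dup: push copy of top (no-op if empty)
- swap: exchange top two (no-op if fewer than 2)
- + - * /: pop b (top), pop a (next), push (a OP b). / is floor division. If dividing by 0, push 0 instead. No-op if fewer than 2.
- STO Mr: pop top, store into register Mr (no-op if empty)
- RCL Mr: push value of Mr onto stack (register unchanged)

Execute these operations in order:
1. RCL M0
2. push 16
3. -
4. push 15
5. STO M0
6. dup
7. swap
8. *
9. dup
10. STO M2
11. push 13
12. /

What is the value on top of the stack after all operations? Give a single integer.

After op 1 (RCL M0): stack=[0] mem=[0,0,0,0]
After op 2 (push 16): stack=[0,16] mem=[0,0,0,0]
After op 3 (-): stack=[-16] mem=[0,0,0,0]
After op 4 (push 15): stack=[-16,15] mem=[0,0,0,0]
After op 5 (STO M0): stack=[-16] mem=[15,0,0,0]
After op 6 (dup): stack=[-16,-16] mem=[15,0,0,0]
After op 7 (swap): stack=[-16,-16] mem=[15,0,0,0]
After op 8 (*): stack=[256] mem=[15,0,0,0]
After op 9 (dup): stack=[256,256] mem=[15,0,0,0]
After op 10 (STO M2): stack=[256] mem=[15,0,256,0]
After op 11 (push 13): stack=[256,13] mem=[15,0,256,0]
After op 12 (/): stack=[19] mem=[15,0,256,0]

Answer: 19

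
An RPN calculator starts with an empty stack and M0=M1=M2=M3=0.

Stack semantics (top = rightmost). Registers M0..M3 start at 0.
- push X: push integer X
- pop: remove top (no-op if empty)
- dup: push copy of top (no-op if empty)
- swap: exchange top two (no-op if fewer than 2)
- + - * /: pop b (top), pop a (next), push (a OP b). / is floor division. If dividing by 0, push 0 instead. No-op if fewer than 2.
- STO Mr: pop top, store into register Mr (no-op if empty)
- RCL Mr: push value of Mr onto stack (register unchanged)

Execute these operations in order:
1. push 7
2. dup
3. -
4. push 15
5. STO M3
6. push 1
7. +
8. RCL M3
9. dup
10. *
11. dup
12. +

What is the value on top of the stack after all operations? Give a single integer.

After op 1 (push 7): stack=[7] mem=[0,0,0,0]
After op 2 (dup): stack=[7,7] mem=[0,0,0,0]
After op 3 (-): stack=[0] mem=[0,0,0,0]
After op 4 (push 15): stack=[0,15] mem=[0,0,0,0]
After op 5 (STO M3): stack=[0] mem=[0,0,0,15]
After op 6 (push 1): stack=[0,1] mem=[0,0,0,15]
After op 7 (+): stack=[1] mem=[0,0,0,15]
After op 8 (RCL M3): stack=[1,15] mem=[0,0,0,15]
After op 9 (dup): stack=[1,15,15] mem=[0,0,0,15]
After op 10 (*): stack=[1,225] mem=[0,0,0,15]
After op 11 (dup): stack=[1,225,225] mem=[0,0,0,15]
After op 12 (+): stack=[1,450] mem=[0,0,0,15]

Answer: 450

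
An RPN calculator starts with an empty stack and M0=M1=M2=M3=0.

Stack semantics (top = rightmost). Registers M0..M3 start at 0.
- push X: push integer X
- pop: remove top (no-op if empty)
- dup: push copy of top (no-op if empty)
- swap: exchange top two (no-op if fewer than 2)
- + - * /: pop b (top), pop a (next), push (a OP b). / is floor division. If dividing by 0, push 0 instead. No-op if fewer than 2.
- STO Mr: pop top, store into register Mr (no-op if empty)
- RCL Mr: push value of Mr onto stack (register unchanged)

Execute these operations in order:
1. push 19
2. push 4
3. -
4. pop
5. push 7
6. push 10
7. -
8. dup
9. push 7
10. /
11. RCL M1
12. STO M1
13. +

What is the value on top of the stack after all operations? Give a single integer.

Answer: -4

Derivation:
After op 1 (push 19): stack=[19] mem=[0,0,0,0]
After op 2 (push 4): stack=[19,4] mem=[0,0,0,0]
After op 3 (-): stack=[15] mem=[0,0,0,0]
After op 4 (pop): stack=[empty] mem=[0,0,0,0]
After op 5 (push 7): stack=[7] mem=[0,0,0,0]
After op 6 (push 10): stack=[7,10] mem=[0,0,0,0]
After op 7 (-): stack=[-3] mem=[0,0,0,0]
After op 8 (dup): stack=[-3,-3] mem=[0,0,0,0]
After op 9 (push 7): stack=[-3,-3,7] mem=[0,0,0,0]
After op 10 (/): stack=[-3,-1] mem=[0,0,0,0]
After op 11 (RCL M1): stack=[-3,-1,0] mem=[0,0,0,0]
After op 12 (STO M1): stack=[-3,-1] mem=[0,0,0,0]
After op 13 (+): stack=[-4] mem=[0,0,0,0]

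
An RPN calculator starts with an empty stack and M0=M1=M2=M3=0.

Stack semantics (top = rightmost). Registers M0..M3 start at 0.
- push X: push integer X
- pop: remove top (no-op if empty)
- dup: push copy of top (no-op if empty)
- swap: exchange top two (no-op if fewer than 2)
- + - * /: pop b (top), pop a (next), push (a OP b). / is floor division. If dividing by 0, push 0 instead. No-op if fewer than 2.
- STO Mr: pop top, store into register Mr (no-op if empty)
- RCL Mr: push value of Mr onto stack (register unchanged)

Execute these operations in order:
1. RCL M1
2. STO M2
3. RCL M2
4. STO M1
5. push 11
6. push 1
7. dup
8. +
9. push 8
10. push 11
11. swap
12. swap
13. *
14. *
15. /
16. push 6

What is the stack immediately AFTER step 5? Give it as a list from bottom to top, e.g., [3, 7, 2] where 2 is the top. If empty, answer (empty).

After op 1 (RCL M1): stack=[0] mem=[0,0,0,0]
After op 2 (STO M2): stack=[empty] mem=[0,0,0,0]
After op 3 (RCL M2): stack=[0] mem=[0,0,0,0]
After op 4 (STO M1): stack=[empty] mem=[0,0,0,0]
After op 5 (push 11): stack=[11] mem=[0,0,0,0]

[11]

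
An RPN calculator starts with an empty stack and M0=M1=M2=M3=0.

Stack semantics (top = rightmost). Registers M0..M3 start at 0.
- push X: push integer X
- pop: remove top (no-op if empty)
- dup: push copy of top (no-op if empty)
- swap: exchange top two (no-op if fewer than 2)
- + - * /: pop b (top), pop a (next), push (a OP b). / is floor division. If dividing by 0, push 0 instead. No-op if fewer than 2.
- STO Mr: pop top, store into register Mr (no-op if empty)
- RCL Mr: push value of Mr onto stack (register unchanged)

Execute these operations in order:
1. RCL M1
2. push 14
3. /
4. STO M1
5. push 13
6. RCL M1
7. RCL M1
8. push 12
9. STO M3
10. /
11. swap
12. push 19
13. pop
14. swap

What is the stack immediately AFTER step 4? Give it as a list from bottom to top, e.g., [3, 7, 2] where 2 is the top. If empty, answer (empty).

After op 1 (RCL M1): stack=[0] mem=[0,0,0,0]
After op 2 (push 14): stack=[0,14] mem=[0,0,0,0]
After op 3 (/): stack=[0] mem=[0,0,0,0]
After op 4 (STO M1): stack=[empty] mem=[0,0,0,0]

(empty)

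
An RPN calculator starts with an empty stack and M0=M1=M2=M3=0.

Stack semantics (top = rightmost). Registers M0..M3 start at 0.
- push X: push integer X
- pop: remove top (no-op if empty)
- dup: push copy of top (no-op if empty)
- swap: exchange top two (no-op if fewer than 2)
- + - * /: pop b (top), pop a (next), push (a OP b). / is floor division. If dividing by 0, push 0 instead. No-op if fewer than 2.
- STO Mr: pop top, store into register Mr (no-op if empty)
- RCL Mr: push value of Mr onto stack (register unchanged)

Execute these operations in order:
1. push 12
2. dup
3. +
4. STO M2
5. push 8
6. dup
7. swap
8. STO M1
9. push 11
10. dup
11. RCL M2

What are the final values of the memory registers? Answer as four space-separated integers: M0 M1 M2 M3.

Answer: 0 8 24 0

Derivation:
After op 1 (push 12): stack=[12] mem=[0,0,0,0]
After op 2 (dup): stack=[12,12] mem=[0,0,0,0]
After op 3 (+): stack=[24] mem=[0,0,0,0]
After op 4 (STO M2): stack=[empty] mem=[0,0,24,0]
After op 5 (push 8): stack=[8] mem=[0,0,24,0]
After op 6 (dup): stack=[8,8] mem=[0,0,24,0]
After op 7 (swap): stack=[8,8] mem=[0,0,24,0]
After op 8 (STO M1): stack=[8] mem=[0,8,24,0]
After op 9 (push 11): stack=[8,11] mem=[0,8,24,0]
After op 10 (dup): stack=[8,11,11] mem=[0,8,24,0]
After op 11 (RCL M2): stack=[8,11,11,24] mem=[0,8,24,0]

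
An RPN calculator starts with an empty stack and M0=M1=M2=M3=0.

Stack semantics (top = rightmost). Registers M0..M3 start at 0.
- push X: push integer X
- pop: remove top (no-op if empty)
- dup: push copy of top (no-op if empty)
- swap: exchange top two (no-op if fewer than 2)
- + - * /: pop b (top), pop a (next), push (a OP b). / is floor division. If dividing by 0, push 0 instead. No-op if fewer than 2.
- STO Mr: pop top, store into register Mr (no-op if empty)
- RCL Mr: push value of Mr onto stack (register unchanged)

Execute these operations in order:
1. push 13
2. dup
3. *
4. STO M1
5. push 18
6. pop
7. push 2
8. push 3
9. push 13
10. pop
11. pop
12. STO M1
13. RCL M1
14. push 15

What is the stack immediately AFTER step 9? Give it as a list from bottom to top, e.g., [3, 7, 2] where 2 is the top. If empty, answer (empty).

After op 1 (push 13): stack=[13] mem=[0,0,0,0]
After op 2 (dup): stack=[13,13] mem=[0,0,0,0]
After op 3 (*): stack=[169] mem=[0,0,0,0]
After op 4 (STO M1): stack=[empty] mem=[0,169,0,0]
After op 5 (push 18): stack=[18] mem=[0,169,0,0]
After op 6 (pop): stack=[empty] mem=[0,169,0,0]
After op 7 (push 2): stack=[2] mem=[0,169,0,0]
After op 8 (push 3): stack=[2,3] mem=[0,169,0,0]
After op 9 (push 13): stack=[2,3,13] mem=[0,169,0,0]

[2, 3, 13]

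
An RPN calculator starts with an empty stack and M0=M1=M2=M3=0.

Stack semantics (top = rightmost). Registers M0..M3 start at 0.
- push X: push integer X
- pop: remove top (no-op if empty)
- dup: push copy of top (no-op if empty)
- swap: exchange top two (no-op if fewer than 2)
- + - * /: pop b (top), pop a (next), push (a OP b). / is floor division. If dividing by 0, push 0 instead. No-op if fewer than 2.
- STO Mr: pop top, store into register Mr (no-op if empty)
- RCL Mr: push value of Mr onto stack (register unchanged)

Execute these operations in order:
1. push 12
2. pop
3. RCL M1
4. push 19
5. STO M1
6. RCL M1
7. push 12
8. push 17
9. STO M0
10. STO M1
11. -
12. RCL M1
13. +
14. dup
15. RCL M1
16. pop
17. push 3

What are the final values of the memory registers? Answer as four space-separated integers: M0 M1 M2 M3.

After op 1 (push 12): stack=[12] mem=[0,0,0,0]
After op 2 (pop): stack=[empty] mem=[0,0,0,0]
After op 3 (RCL M1): stack=[0] mem=[0,0,0,0]
After op 4 (push 19): stack=[0,19] mem=[0,0,0,0]
After op 5 (STO M1): stack=[0] mem=[0,19,0,0]
After op 6 (RCL M1): stack=[0,19] mem=[0,19,0,0]
After op 7 (push 12): stack=[0,19,12] mem=[0,19,0,0]
After op 8 (push 17): stack=[0,19,12,17] mem=[0,19,0,0]
After op 9 (STO M0): stack=[0,19,12] mem=[17,19,0,0]
After op 10 (STO M1): stack=[0,19] mem=[17,12,0,0]
After op 11 (-): stack=[-19] mem=[17,12,0,0]
After op 12 (RCL M1): stack=[-19,12] mem=[17,12,0,0]
After op 13 (+): stack=[-7] mem=[17,12,0,0]
After op 14 (dup): stack=[-7,-7] mem=[17,12,0,0]
After op 15 (RCL M1): stack=[-7,-7,12] mem=[17,12,0,0]
After op 16 (pop): stack=[-7,-7] mem=[17,12,0,0]
After op 17 (push 3): stack=[-7,-7,3] mem=[17,12,0,0]

Answer: 17 12 0 0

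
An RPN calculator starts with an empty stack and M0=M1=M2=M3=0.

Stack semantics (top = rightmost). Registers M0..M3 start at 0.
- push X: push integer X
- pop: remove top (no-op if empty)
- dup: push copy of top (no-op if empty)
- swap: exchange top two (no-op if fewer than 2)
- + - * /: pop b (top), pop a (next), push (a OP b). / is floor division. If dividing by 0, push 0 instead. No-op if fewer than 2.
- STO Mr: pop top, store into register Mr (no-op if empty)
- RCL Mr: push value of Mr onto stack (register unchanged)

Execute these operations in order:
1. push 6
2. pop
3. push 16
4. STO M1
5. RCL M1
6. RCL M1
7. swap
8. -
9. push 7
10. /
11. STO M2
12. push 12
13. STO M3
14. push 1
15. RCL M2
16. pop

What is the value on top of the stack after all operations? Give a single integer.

After op 1 (push 6): stack=[6] mem=[0,0,0,0]
After op 2 (pop): stack=[empty] mem=[0,0,0,0]
After op 3 (push 16): stack=[16] mem=[0,0,0,0]
After op 4 (STO M1): stack=[empty] mem=[0,16,0,0]
After op 5 (RCL M1): stack=[16] mem=[0,16,0,0]
After op 6 (RCL M1): stack=[16,16] mem=[0,16,0,0]
After op 7 (swap): stack=[16,16] mem=[0,16,0,0]
After op 8 (-): stack=[0] mem=[0,16,0,0]
After op 9 (push 7): stack=[0,7] mem=[0,16,0,0]
After op 10 (/): stack=[0] mem=[0,16,0,0]
After op 11 (STO M2): stack=[empty] mem=[0,16,0,0]
After op 12 (push 12): stack=[12] mem=[0,16,0,0]
After op 13 (STO M3): stack=[empty] mem=[0,16,0,12]
After op 14 (push 1): stack=[1] mem=[0,16,0,12]
After op 15 (RCL M2): stack=[1,0] mem=[0,16,0,12]
After op 16 (pop): stack=[1] mem=[0,16,0,12]

Answer: 1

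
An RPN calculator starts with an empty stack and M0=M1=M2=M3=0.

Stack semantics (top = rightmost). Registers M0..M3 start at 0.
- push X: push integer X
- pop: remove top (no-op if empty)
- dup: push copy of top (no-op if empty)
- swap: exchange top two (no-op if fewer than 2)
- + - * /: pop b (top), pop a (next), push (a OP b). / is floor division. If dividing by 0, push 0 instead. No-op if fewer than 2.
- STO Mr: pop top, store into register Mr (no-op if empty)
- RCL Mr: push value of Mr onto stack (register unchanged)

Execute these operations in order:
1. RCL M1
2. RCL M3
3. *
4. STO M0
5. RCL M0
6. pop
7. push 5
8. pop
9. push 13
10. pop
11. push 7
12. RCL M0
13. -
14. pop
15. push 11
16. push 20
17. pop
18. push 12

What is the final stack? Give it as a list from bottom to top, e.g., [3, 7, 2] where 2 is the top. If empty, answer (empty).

After op 1 (RCL M1): stack=[0] mem=[0,0,0,0]
After op 2 (RCL M3): stack=[0,0] mem=[0,0,0,0]
After op 3 (*): stack=[0] mem=[0,0,0,0]
After op 4 (STO M0): stack=[empty] mem=[0,0,0,0]
After op 5 (RCL M0): stack=[0] mem=[0,0,0,0]
After op 6 (pop): stack=[empty] mem=[0,0,0,0]
After op 7 (push 5): stack=[5] mem=[0,0,0,0]
After op 8 (pop): stack=[empty] mem=[0,0,0,0]
After op 9 (push 13): stack=[13] mem=[0,0,0,0]
After op 10 (pop): stack=[empty] mem=[0,0,0,0]
After op 11 (push 7): stack=[7] mem=[0,0,0,0]
After op 12 (RCL M0): stack=[7,0] mem=[0,0,0,0]
After op 13 (-): stack=[7] mem=[0,0,0,0]
After op 14 (pop): stack=[empty] mem=[0,0,0,0]
After op 15 (push 11): stack=[11] mem=[0,0,0,0]
After op 16 (push 20): stack=[11,20] mem=[0,0,0,0]
After op 17 (pop): stack=[11] mem=[0,0,0,0]
After op 18 (push 12): stack=[11,12] mem=[0,0,0,0]

Answer: [11, 12]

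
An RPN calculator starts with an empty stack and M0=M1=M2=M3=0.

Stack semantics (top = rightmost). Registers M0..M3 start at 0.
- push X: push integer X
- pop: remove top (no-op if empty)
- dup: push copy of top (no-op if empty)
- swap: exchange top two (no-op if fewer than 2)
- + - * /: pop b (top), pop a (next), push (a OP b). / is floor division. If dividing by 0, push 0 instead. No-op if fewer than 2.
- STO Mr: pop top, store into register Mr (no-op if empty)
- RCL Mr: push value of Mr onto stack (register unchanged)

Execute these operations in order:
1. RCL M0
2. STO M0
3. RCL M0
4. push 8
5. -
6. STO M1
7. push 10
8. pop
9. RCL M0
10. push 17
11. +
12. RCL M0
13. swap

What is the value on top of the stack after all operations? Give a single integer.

After op 1 (RCL M0): stack=[0] mem=[0,0,0,0]
After op 2 (STO M0): stack=[empty] mem=[0,0,0,0]
After op 3 (RCL M0): stack=[0] mem=[0,0,0,0]
After op 4 (push 8): stack=[0,8] mem=[0,0,0,0]
After op 5 (-): stack=[-8] mem=[0,0,0,0]
After op 6 (STO M1): stack=[empty] mem=[0,-8,0,0]
After op 7 (push 10): stack=[10] mem=[0,-8,0,0]
After op 8 (pop): stack=[empty] mem=[0,-8,0,0]
After op 9 (RCL M0): stack=[0] mem=[0,-8,0,0]
After op 10 (push 17): stack=[0,17] mem=[0,-8,0,0]
After op 11 (+): stack=[17] mem=[0,-8,0,0]
After op 12 (RCL M0): stack=[17,0] mem=[0,-8,0,0]
After op 13 (swap): stack=[0,17] mem=[0,-8,0,0]

Answer: 17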